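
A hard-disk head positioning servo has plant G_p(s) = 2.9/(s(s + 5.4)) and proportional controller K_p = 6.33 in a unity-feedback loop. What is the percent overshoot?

7.81%

Closed-loop characteristic equation: s² + 5.4s + 18.36 = 0, so ω_n = 4.285 rad/s and ζ = 5.4/(2·4.285) = 0.6302.
%OS = 100·exp(−πζ/√(1−ζ²)) = 100·exp(−π·0.6302/√0.6029) = 7.81%.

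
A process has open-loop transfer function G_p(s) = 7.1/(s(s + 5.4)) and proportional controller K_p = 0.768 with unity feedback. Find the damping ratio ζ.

1 + K_p·G_p(s) = 0 gives s² + 5.4s + 5.453 = 0.
So ω_n² = 5.453 ⇒ ω_n = 2.335 rad/s, and ζ = 5.4/(2ω_n) = 1.16.

ζ = 1.16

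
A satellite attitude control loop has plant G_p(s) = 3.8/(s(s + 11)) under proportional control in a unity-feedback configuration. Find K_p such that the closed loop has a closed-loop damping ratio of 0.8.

K_p = 12.4

Closed-loop characteristic equation: s² + 11s + K_p·3.8 = 0.
So ω_n = √(3.8K_p) and 2ζω_n = 11, giving ζ = 11/(2√(3.8K_p)).
Setting ζ = 0.8: √(3.8K_p) = 11/(2·0.8) = 6.875, so K_p = 47.27/3.8 = 12.4.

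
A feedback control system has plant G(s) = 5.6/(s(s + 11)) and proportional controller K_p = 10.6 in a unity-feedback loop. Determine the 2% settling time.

The closed-loop denominator s² + 11s + 59.36 gives ω_n = √59.36 = 7.705 and ζ = 11/(2ω_n) = 0.7139.
2% settling time T_s ≈ 4/(ζω_n) = 4/5.5 = 0.727 s.

T_s ≈ 0.727 s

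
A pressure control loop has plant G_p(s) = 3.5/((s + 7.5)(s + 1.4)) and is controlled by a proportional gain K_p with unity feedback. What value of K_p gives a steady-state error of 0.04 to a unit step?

K_p = 72

The loop is type 0, so e_ss(step) = 1/(1 + K_pos) with K_pos = K_p·G_p(0).
G_p(0) = 0.3333. Require 1/(1 + K_p·0.3333) = 0.04, so 1 + 0.3333·K_p = 25.
K_p = (25 − 1)/0.3333 = 72.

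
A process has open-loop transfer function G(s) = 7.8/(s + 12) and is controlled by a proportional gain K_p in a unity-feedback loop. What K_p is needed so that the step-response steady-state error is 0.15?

For a type-0 loop with proportional control, e_ss = 1/(1 + K_p·G(0)).
G(0) = 0.65. Require 1/(1 + K_p·0.65) = 0.15, so 1 + 0.65·K_p = 6.667.
K_p = (6.667 − 1)/0.65 = 8.72.

K_p = 8.72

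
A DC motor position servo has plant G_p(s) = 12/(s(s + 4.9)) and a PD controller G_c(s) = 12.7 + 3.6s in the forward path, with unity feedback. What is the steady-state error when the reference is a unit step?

0

The open loop G_c(s)G_p(s) has a pole at the origin (type 1), so the static position error constant is infinite and e_ss = 1/(1+∞) = 0.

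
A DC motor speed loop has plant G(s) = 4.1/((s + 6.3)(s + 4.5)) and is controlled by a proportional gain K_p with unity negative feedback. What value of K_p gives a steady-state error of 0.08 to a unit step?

The loop is type 0, so e_ss(step) = 1/(1 + K_pos) with K_pos = K_p·G(0).
G(0) = 0.1446. Require 1/(1 + K_p·0.1446) = 0.08, so 1 + 0.1446·K_p = 12.5.
K_p = (12.5 − 1)/0.1446 = 79.5.

K_p = 79.5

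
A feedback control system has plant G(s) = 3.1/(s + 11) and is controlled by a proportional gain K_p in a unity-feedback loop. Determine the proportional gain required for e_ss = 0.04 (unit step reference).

K_p = 85.2

Steady-state error for a unit step on this type-0 loop is 1/(1 + K_p·G(0)).
G(0) = 0.2818. Require 1/(1 + K_p·0.2818) = 0.04, so 1 + 0.2818·K_p = 25.
K_p = (25 − 1)/0.2818 = 85.2.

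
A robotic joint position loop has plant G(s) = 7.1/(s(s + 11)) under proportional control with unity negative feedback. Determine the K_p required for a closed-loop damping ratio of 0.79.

Closed-loop characteristic equation: s² + 11s + K_p·7.1 = 0.
So ω_n = √(7.1K_p) and 2ζω_n = 11, giving ζ = 11/(2√(7.1K_p)).
Setting ζ = 0.79: √(7.1K_p) = 11/(2·0.79) = 6.962, so K_p = 48.47/7.1 = 6.83.

K_p = 6.83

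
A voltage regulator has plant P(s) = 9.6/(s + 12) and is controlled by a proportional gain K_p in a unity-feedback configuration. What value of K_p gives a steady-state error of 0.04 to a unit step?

For a type-0 loop with proportional control, e_ss = 1/(1 + K_p·P(0)).
P(0) = 0.8. Require 1/(1 + K_p·0.8) = 0.04, so 1 + 0.8·K_p = 25.
K_p = (25 − 1)/0.8 = 30.

K_p = 30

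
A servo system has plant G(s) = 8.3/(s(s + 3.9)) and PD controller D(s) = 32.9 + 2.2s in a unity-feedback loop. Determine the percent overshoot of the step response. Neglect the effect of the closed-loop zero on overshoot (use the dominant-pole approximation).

5.85%

Forward path: (32.9 + 2.2s)·8.3/(s(s+3.9)). The closed-loop characteristic equation is s² + (3.9 + 8.3·2.2)s + 8.3·32.9 = 0.
That is s² + 22.16s + 273.1 = 0, so ω_n = 16.52 rad/s and ζ = 22.16/(2·16.52) = 0.6705.
%OS = 100·exp(−πζ/√(1−ζ²)) = 5.85%.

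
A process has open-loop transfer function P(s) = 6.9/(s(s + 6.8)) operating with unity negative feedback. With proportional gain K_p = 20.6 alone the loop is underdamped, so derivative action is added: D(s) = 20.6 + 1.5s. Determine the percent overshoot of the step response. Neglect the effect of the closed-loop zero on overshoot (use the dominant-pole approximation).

Forward path: (20.6 + 1.5s)·6.9/(s(s+6.8)). The closed-loop characteristic equation is s² + (6.8 + 6.9·1.5)s + 6.9·20.6 = 0.
That is s² + 17.15s + 142.1 = 0, so ω_n = 11.92 rad/s and ζ = 17.15/(2·11.92) = 0.7192.
%OS = 100·exp(−πζ/√(1−ζ²)) = 3.87%.

3.87%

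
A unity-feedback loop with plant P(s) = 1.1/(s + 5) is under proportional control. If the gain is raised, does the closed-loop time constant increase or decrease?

decrease

Closed-loop pole is at s = −(5+K_p·1.1); larger K_p moves it further left, so τ = 1/(5+K_p·1.1) decreases.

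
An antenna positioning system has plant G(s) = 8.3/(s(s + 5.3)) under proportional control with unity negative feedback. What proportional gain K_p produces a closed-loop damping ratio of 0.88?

Closed-loop characteristic equation: s² + 5.3s + K_p·8.3 = 0.
So ω_n = √(8.3K_p) and 2ζω_n = 5.3, giving ζ = 5.3/(2√(8.3K_p)).
Setting ζ = 0.88: √(8.3K_p) = 5.3/(2·0.88) = 3.011, so K_p = 9.068/8.3 = 1.09.

K_p = 1.09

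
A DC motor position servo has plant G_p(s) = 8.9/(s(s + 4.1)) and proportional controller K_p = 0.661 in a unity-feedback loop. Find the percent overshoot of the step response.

0.696%

The closed-loop denominator s² + 4.1s + 5.883 gives ω_n = √5.883 = 2.425 and ζ = 4.1/(2ω_n) = 0.8452.
%OS = 100·exp(−πζ/√(1−ζ²)) = 100·exp(−π·0.8452/√0.2856) = 0.696%.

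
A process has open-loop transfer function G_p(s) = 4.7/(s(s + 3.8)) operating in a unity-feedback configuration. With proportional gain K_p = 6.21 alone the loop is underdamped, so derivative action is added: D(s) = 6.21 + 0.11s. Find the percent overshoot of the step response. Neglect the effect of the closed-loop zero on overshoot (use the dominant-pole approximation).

Forward path: (6.21 + 0.11s)·4.7/(s(s+3.8)). The closed-loop characteristic equation is s² + (3.8 + 4.7·0.11)s + 4.7·6.21 = 0.
That is s² + 4.317s + 29.19 = 0, so ω_n = 5.402 rad/s and ζ = 4.317/(2·5.402) = 0.3995.
%OS = 100·exp(−πζ/√(1−ζ²)) = 25.4%.

25.4%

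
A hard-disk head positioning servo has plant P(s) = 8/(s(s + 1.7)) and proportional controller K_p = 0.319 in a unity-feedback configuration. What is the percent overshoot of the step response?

Closed-loop characteristic equation: s² + 1.7s + 2.552 = 0, so ω_n = 1.597 rad/s and ζ = 1.7/(2·1.597) = 0.5321.
%OS = 100·exp(−πζ/√(1−ζ²)) = 100·exp(−π·0.5321/√0.7169) = 13.9%.

13.9%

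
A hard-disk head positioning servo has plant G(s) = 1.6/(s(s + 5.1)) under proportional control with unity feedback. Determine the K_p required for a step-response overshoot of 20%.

K_p = 19.5

From %OS = 100·exp(−πζ/√(1−ζ²)) = 20%, ζ = −ln(0.2)/√(π²+ln²(0.2)) = 0.4559.
Characteristic equation s² + 5.1s + 1.6K_p = 0 gives ζ = 5.1/(2√(1.6K_p)).
Setting ζ = 0.4559: √(1.6K_p) = 5.1/(2·0.4559) = 5.593, so K_p = 31.28/1.6 = 19.5.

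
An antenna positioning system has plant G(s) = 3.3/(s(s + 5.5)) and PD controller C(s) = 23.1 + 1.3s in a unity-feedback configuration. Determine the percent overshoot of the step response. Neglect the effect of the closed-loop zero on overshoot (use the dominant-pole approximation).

11.9%

Forward path: (23.1 + 1.3s)·3.3/(s(s+5.5)). The closed-loop characteristic equation is s² + (5.5 + 3.3·1.3)s + 3.3·23.1 = 0.
That is s² + 9.79s + 76.23 = 0, so ω_n = 8.731 rad/s and ζ = 9.79/(2·8.731) = 0.5606.
%OS = 100·exp(−πζ/√(1−ζ²)) = 11.9%.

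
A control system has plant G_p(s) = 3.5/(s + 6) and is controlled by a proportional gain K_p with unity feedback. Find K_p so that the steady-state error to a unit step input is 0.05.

K_p = 32.6

For a type-0 loop with proportional control, e_ss = 1/(1 + K_p·G_p(0)).
G_p(0) = 0.5833. Require 1/(1 + K_p·0.5833) = 0.05, so 1 + 0.5833·K_p = 20.
K_p = (20 − 1)/0.5833 = 32.6.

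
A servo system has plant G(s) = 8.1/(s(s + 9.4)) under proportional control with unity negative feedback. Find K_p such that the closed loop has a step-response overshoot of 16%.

K_p = 10.7

From %OS = 100·exp(−πζ/√(1−ζ²)) = 16%, ζ = −ln(0.16)/√(π²+ln²(0.16)) = 0.5039.
Characteristic equation s² + 9.4s + 8.1K_p = 0 gives ζ = 9.4/(2√(8.1K_p)).
Setting ζ = 0.5039: √(8.1K_p) = 9.4/(2·0.5039) = 9.328, so K_p = 87.01/8.1 = 10.7.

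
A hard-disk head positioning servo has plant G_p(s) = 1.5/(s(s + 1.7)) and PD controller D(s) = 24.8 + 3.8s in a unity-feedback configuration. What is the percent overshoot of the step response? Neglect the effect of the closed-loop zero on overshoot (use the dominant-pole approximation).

9.1%

Forward path: (24.8 + 3.8s)·1.5/(s(s+1.7)). The closed-loop characteristic equation is s² + (1.7 + 1.5·3.8)s + 1.5·24.8 = 0.
That is s² + 7.4s + 37.2 = 0, so ω_n = 6.099 rad/s and ζ = 7.4/(2·6.099) = 0.6066.
%OS = 100·exp(−πζ/√(1−ζ²)) = 9.1%.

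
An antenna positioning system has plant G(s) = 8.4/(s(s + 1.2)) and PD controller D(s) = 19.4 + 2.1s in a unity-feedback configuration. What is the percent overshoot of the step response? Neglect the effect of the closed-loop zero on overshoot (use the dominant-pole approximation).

3.22%

Forward path: (19.4 + 2.1s)·8.4/(s(s+1.2)). The closed-loop characteristic equation is s² + (1.2 + 8.4·2.1)s + 8.4·19.4 = 0.
That is s² + 18.84s + 163 = 0, so ω_n = 12.77 rad/s and ζ = 18.84/(2·12.77) = 0.7379.
%OS = 100·exp(−πζ/√(1−ζ²)) = 3.22%.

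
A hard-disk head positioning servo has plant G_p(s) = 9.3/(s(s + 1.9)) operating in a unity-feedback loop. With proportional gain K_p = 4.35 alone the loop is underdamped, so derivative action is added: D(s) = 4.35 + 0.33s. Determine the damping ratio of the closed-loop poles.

ζ = 0.391

Forward path: (4.35 + 0.33s)·9.3/(s(s+1.9)). The closed-loop characteristic equation is s² + (1.9 + 9.3·0.33)s + 9.3·4.35 = 0.
That is s² + 4.969s + 40.45 = 0, so ω_n = 6.36 rad/s and ζ = 4.969/(2·6.36) = 0.3906.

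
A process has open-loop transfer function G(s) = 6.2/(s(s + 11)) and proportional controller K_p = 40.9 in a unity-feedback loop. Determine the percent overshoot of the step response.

Closed-loop characteristic equation: s² + 11s + 253.6 = 0, so ω_n = 15.92 rad/s and ζ = 11/(2·15.92) = 0.3454.
%OS = 100·exp(−πζ/√(1−ζ²)) = 100·exp(−π·0.3454/√0.8807) = 31.5%.

31.5%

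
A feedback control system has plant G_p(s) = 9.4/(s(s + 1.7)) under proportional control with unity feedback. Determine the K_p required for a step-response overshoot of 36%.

K_p = 0.804

From %OS = 100·exp(−πζ/√(1−ζ²)) = 36%, ζ = −ln(0.36)/√(π²+ln²(0.36)) = 0.3093.
Characteristic equation s² + 1.7s + 9.4K_p = 0 gives ζ = 1.7/(2√(9.4K_p)).
Setting ζ = 0.3093: √(9.4K_p) = 1.7/(2·0.3093) = 2.749, so K_p = 7.554/9.4 = 0.804.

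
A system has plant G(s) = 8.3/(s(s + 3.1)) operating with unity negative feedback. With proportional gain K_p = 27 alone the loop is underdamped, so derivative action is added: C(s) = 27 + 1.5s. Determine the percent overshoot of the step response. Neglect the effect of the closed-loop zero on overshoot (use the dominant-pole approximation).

14.8%

Forward path: (27 + 1.5s)·8.3/(s(s+3.1)). The closed-loop characteristic equation is s² + (3.1 + 8.3·1.5)s + 8.3·27 = 0.
That is s² + 15.55s + 224.1 = 0, so ω_n = 14.97 rad/s and ζ = 15.55/(2·14.97) = 0.5194.
%OS = 100·exp(−πζ/√(1−ζ²)) = 14.8%.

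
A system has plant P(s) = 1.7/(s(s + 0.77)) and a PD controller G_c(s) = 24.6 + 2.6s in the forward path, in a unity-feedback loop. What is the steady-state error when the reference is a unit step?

The open loop G_c(s)P(s) has a pole at the origin (type 1), so the static position error constant is infinite and e_ss = 1/(1+∞) = 0.

0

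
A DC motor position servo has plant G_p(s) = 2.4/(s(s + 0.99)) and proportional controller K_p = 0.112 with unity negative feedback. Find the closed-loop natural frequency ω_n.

1 + K_p·G_p(s) = 0 gives s² + 0.99s + 0.2688 = 0.
So ω_n² = 0.2688 ⇒ ω_n = 0.5185 rad/s, and ζ = 0.99/(2ω_n) = 0.955.

ω_n = 0.518 rad/s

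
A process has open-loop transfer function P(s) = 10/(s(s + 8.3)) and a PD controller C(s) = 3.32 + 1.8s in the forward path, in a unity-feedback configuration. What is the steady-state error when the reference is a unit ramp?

The loop has one pole at the origin (type 1). Velocity error constant K_v = lim_{s→0} s·C(s)P(s) = 3.32·10/8.3 = 4.
Steady-state error to a unit ramp: e_ss = 1/K_v = 0.25.

0.25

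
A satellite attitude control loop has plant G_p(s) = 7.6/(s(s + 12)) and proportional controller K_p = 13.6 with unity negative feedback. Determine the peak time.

From 1 + K_pG_p(s) = 0: s² + 12s + 103.4 = 0 ⇒ ω_n = 10.17, ζ = 0.5902.
Damped frequency ω_d = ω_n√(1−ζ²) = 8.207 rad/s, so peak time T_p = π/ω_d = 0.383 s.

T_p = 0.383 s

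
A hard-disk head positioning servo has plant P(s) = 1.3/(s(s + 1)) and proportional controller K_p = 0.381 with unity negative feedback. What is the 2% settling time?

T_s ≈ 8 s

The closed-loop denominator s² + 1s + 0.4953 gives ω_n = √0.4953 = 0.7038 and ζ = 1/(2ω_n) = 0.7105.
2% settling time T_s ≈ 4/(ζω_n) = 4/0.5 = 8 s.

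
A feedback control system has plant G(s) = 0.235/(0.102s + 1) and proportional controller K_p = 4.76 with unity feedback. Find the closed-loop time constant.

Closed loop: T(s) = K_p·G/(1+K_p·G) = 1.119/(0.102s + 1 + 1.119), with pole at s = −(1 + 1.119)/0.102 = −20.77.
Closed-loop time constant τ = 1/20.77 = 0.0481 s.

τ = 0.0481 s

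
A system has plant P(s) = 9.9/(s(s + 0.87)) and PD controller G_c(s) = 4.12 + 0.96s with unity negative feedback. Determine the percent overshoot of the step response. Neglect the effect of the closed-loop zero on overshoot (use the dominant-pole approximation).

Forward path: (4.12 + 0.96s)·9.9/(s(s+0.87)). The closed-loop characteristic equation is s² + (0.87 + 9.9·0.96)s + 9.9·4.12 = 0.
That is s² + 10.37s + 40.79 = 0, so ω_n = 6.387 rad/s and ζ = 10.37/(2·6.387) = 0.8122.
%OS = 100·exp(−πζ/√(1−ζ²)) = 1.26%.

1.26%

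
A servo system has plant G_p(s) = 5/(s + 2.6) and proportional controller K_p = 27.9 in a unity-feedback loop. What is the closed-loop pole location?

s = -142.1

Closed-loop transfer function: T(s) = K_p·G_p(s)/(1 + K_p·G_p(s)) = 139.5/(s + 2.6 + 139.5) = 139.5/(s + 142.1).
The closed-loop pole is at s = −142.1.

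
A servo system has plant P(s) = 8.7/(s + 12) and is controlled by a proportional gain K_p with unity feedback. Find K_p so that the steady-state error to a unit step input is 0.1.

K_p = 12.4

Steady-state error for a unit step on this type-0 loop is 1/(1 + K_p·P(0)).
P(0) = 0.725. Require 1/(1 + K_p·0.725) = 0.1, so 1 + 0.725·K_p = 10.
K_p = (10 − 1)/0.725 = 12.4.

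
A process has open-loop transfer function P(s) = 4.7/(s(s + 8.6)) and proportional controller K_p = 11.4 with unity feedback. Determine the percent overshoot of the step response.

The closed-loop denominator s² + 8.6s + 53.58 gives ω_n = √53.58 = 7.32 and ζ = 8.6/(2ω_n) = 0.5874.
%OS = 100·exp(−πζ/√(1−ζ²)) = 100·exp(−π·0.5874/√0.6549) = 10.2%.

10.2%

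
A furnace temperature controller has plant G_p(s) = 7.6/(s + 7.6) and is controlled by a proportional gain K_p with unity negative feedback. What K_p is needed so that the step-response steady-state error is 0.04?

The loop is type 0, so e_ss(step) = 1/(1 + K_pos) with K_pos = K_p·G_p(0).
G_p(0) = 1. Require 1/(1 + K_p·1) = 0.04, so 1 + 1·K_p = 25.
K_p = (25 − 1)/1 = 24.

K_p = 24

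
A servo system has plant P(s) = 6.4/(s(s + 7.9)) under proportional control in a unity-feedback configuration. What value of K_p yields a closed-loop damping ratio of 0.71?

Closed-loop characteristic equation: s² + 7.9s + K_p·6.4 = 0.
So ω_n = √(6.4K_p) and 2ζω_n = 7.9, giving ζ = 7.9/(2√(6.4K_p)).
Setting ζ = 0.71: √(6.4K_p) = 7.9/(2·0.71) = 5.563, so K_p = 30.95/6.4 = 4.84.

K_p = 4.84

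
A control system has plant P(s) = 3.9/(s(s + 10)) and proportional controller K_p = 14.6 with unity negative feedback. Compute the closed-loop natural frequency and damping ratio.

The closed-loop denominator is s(s+10) + 14.6·3.9 = s² + 10s + 56.94.
Matching s² + 2ζω_n s + ω_n²: ω_n = √56.94 = 7.546 rad/s and 2ζω_n = 10, so ζ = 10/(2·7.546) = 0.663.

ω_n = 7.55 rad/s, ζ = 0.663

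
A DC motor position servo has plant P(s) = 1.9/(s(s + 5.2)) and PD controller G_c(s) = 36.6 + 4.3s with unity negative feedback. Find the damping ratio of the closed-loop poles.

ζ = 0.802

Forward path: (36.6 + 4.3s)·1.9/(s(s+5.2)). The closed-loop characteristic equation is s² + (5.2 + 1.9·4.3)s + 1.9·36.6 = 0.
That is s² + 13.37s + 69.54 = 0, so ω_n = 8.339 rad/s and ζ = 13.37/(2·8.339) = 0.8016.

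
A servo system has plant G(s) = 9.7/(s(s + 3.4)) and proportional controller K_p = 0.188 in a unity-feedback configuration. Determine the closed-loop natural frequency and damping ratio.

1 + K_p·G(s) = 0 gives s² + 3.4s + 1.824 = 0.
Matching s² + 2ζω_n s + ω_n²: ω_n = √1.824 = 1.35 rad/s and 2ζω_n = 3.4, so ζ = 3.4/(2·1.35) = 1.26.

ω_n = 1.35 rad/s, ζ = 1.26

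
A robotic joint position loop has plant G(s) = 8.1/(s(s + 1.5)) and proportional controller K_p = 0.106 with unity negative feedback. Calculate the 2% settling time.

T_s ≈ 5.33 s

Closed-loop characteristic equation: s² + 1.5s + 0.8586 = 0, so ω_n = 0.9266 rad/s and ζ = 1.5/(2·0.9266) = 0.8094.
2% settling time T_s ≈ 4/(ζω_n) = 4/0.75 = 5.33 s.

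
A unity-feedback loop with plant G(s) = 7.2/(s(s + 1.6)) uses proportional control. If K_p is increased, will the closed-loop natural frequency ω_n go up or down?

ω_n = √(7.2·K_p), which grows with K_p.

increase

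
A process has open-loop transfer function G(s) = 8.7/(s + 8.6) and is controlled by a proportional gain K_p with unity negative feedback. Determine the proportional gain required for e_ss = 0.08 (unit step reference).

For a type-0 loop with proportional control, e_ss = 1/(1 + K_p·G(0)).
G(0) = 1.012. Require 1/(1 + K_p·1.012) = 0.08, so 1 + 1.012·K_p = 12.5.
K_p = (12.5 − 1)/1.012 = 11.4.

K_p = 11.4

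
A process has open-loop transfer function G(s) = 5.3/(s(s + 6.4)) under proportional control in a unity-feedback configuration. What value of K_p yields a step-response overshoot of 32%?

K_p = 16.6

From %OS = 100·exp(−πζ/√(1−ζ²)) = 32%, ζ = −ln(0.32)/√(π²+ln²(0.32)) = 0.341.
Characteristic equation s² + 6.4s + 5.3K_p = 0 gives ζ = 6.4/(2√(5.3K_p)).
Setting ζ = 0.341: √(5.3K_p) = 6.4/(2·0.341) = 9.385, so K_p = 88.08/5.3 = 16.6.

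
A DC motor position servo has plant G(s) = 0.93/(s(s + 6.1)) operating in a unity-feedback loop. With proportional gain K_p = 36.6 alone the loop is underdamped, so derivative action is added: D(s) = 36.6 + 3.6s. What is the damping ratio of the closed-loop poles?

Forward path: (36.6 + 3.6s)·0.93/(s(s+6.1)). The closed-loop characteristic equation is s² + (6.1 + 0.93·3.6)s + 0.93·36.6 = 0.
That is s² + 9.448s + 34.04 = 0, so ω_n = 5.834 rad/s and ζ = 9.448/(2·5.834) = 0.8097.

ζ = 0.81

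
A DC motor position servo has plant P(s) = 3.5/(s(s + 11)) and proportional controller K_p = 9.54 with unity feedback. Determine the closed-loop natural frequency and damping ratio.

ω_n = 5.78 rad/s, ζ = 0.952

1 + K_p·P(s) = 0 gives s² + 11s + 33.39 = 0.
Matching s² + 2ζω_n s + ω_n²: ω_n = √33.39 = 5.778 rad/s and 2ζω_n = 11, so ζ = 11/(2·5.778) = 0.952.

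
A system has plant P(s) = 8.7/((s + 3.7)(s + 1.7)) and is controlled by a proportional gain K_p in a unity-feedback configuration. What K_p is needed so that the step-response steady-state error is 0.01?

For a type-0 loop with proportional control, e_ss = 1/(1 + K_p·P(0)).
P(0) = 1.383. Require 1/(1 + K_p·1.383) = 0.01, so 1 + 1.383·K_p = 100.
K_p = (100 − 1)/1.383 = 71.6.

K_p = 71.6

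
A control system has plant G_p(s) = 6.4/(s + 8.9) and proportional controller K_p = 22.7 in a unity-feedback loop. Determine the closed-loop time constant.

τ = 0.00649 s

Closed-loop transfer function: T(s) = K_p·G_p(s)/(1 + K_p·G_p(s)) = 145.3/(s + 8.9 + 145.3) = 145.3/(s + 154.2).
Time constant τ = 1/154.2 = 0.00649 s.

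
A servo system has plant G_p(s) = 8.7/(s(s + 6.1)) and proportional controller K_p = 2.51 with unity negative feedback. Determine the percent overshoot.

The closed-loop denominator s² + 6.1s + 21.84 gives ω_n = √21.84 = 4.673 and ζ = 6.1/(2ω_n) = 0.6527.
%OS = 100·exp(−πζ/√(1−ζ²)) = 100·exp(−π·0.6527/√0.574) = 6.68%.

6.68%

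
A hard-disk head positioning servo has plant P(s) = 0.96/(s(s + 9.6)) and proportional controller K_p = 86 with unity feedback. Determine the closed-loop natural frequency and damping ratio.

ω_n = 9.09 rad/s, ζ = 0.528

1 + K_p·P(s) = 0 gives s² + 9.6s + 82.56 = 0.
So ω_n² = 82.56 ⇒ ω_n = 9.086 rad/s, and ζ = 9.6/(2ω_n) = 0.528.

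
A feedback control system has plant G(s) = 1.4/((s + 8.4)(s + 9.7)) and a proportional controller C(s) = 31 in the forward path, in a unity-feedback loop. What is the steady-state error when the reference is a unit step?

0.652

The loop is type 0. Static position error constant K_pos = C(0)·G(0) = 31·0.01718 = 0.5326.
Steady-state error to a unit step: e_ss = 1/(1+K_pos) = 1/1.533 = 0.652.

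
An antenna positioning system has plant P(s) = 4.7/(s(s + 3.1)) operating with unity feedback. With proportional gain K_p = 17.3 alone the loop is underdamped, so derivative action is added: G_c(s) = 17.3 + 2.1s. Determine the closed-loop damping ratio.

ζ = 0.719

Forward path: (17.3 + 2.1s)·4.7/(s(s+3.1)). The closed-loop characteristic equation is s² + (3.1 + 4.7·2.1)s + 4.7·17.3 = 0.
That is s² + 12.97s + 81.31 = 0, so ω_n = 9.017 rad/s and ζ = 12.97/(2·9.017) = 0.7192.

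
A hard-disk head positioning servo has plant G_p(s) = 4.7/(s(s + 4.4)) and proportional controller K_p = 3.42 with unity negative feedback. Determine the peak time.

From 1 + K_pG_p(s) = 0: s² + 4.4s + 16.07 = 0 ⇒ ω_n = 4.009, ζ = 0.5487.
Damped frequency ω_d = ω_n√(1−ζ²) = 3.352 rad/s, so peak time T_p = π/ω_d = 0.937 s.

T_p = 0.937 s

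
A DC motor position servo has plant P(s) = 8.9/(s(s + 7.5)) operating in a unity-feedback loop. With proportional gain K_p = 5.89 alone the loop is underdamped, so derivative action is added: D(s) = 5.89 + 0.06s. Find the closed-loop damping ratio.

Forward path: (5.89 + 0.06s)·8.9/(s(s+7.5)). The closed-loop characteristic equation is s² + (7.5 + 8.9·0.06)s + 8.9·5.89 = 0.
That is s² + 8.034s + 52.42 = 0, so ω_n = 7.24 rad/s and ζ = 8.034/(2·7.24) = 0.5548.

ζ = 0.555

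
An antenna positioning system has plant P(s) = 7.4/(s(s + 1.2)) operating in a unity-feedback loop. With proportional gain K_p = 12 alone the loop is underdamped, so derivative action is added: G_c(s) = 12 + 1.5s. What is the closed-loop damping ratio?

ζ = 0.653

Forward path: (12 + 1.5s)·7.4/(s(s+1.2)). The closed-loop characteristic equation is s² + (1.2 + 7.4·1.5)s + 7.4·12 = 0.
That is s² + 12.3s + 88.8 = 0, so ω_n = 9.423 rad/s and ζ = 12.3/(2·9.423) = 0.6526.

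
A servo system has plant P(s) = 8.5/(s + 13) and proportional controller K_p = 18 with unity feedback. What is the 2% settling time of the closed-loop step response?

Closed-loop transfer function: T(s) = K_p·P(s)/(1 + K_p·P(s)) = 153/(s + 13 + 153) = 153/(s + 166).
Time constant τ = 1/166 = 0.006024 s, so the 2% settling time is about 4τ = 0.0241 s.

T_s ≈ 0.0241 s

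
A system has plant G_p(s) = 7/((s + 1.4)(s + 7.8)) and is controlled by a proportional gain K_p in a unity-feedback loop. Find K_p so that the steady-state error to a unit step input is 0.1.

K_p = 14

For a type-0 loop with proportional control, e_ss = 1/(1 + K_p·G_p(0)).
G_p(0) = 0.641. Require 1/(1 + K_p·0.641) = 0.1, so 1 + 0.641·K_p = 10.
K_p = (10 − 1)/0.641 = 14.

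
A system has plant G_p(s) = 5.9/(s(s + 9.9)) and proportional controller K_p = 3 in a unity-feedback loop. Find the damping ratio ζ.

With unity feedback the closed-loop characteristic equation is s² + 9.9s + 3·5.9 = s² + 9.9s + 17.7 = 0.
So ω_n² = 17.7 ⇒ ω_n = 4.207 rad/s, and ζ = 9.9/(2ω_n) = 1.18.

ζ = 1.18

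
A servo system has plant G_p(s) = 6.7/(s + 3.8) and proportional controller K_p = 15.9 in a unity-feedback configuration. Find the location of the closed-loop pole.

Closed-loop transfer function: T(s) = K_p·G_p(s)/(1 + K_p·G_p(s)) = 106.5/(s + 3.8 + 106.5) = 106.5/(s + 110.3).
The closed-loop pole is at s = −110.3.

s = -110.3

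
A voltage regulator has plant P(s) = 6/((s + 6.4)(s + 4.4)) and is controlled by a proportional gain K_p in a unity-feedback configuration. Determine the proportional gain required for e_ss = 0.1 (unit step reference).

The loop is type 0, so e_ss(step) = 1/(1 + K_pos) with K_pos = K_p·P(0).
P(0) = 0.2131. Require 1/(1 + K_p·0.2131) = 0.1, so 1 + 0.2131·K_p = 10.
K_p = (10 − 1)/0.2131 = 42.2.

K_p = 42.2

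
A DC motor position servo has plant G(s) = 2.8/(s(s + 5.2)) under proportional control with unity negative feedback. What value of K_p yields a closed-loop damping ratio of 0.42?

Closed-loop characteristic equation: s² + 5.2s + K_p·2.8 = 0.
So ω_n = √(2.8K_p) and 2ζω_n = 5.2, giving ζ = 5.2/(2√(2.8K_p)).
Setting ζ = 0.42: √(2.8K_p) = 5.2/(2·0.42) = 6.19, so K_p = 38.32/2.8 = 13.7.

K_p = 13.7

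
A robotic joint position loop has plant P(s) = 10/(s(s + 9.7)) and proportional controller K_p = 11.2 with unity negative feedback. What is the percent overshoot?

19.8%

Closed-loop characteristic equation: s² + 9.7s + 112 = 0, so ω_n = 10.58 rad/s and ζ = 9.7/(2·10.58) = 0.4583.
%OS = 100·exp(−πζ/√(1−ζ²)) = 100·exp(−π·0.4583/√0.79) = 19.8%.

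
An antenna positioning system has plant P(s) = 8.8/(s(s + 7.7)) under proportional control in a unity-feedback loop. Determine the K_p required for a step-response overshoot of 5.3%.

K_p = 3.61

From %OS = 100·exp(−πζ/√(1−ζ²)) = 5.3%, ζ = −ln(0.053)/√(π²+ln²(0.053)) = 0.683.
Characteristic equation s² + 7.7s + 8.8K_p = 0 gives ζ = 7.7/(2√(8.8K_p)).
Setting ζ = 0.683: √(8.8K_p) = 7.7/(2·0.683) = 5.637, so K_p = 31.78/8.8 = 3.61.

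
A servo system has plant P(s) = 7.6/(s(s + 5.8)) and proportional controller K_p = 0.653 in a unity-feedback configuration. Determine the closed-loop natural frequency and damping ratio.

ω_n = 2.23 rad/s, ζ = 1.3

The closed-loop denominator is s(s+5.8) + 0.653·7.6 = s² + 5.8s + 4.963.
Matching s² + 2ζω_n s + ω_n²: ω_n = √4.963 = 2.228 rad/s and 2ζω_n = 5.8, so ζ = 5.8/(2·2.228) = 1.3.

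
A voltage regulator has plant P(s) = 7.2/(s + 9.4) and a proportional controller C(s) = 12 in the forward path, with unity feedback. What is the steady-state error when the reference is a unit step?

0.0981

The loop is type 0. Static position error constant K_pos = C(0)·P(0) = 12·0.766 = 9.191.
Steady-state error to a unit step: e_ss = 1/(1+K_pos) = 1/10.19 = 0.0981.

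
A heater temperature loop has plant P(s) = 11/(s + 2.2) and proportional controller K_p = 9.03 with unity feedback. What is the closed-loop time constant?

Closed-loop transfer function: T(s) = K_p·P(s)/(1 + K_p·P(s)) = 99.33/(s + 2.2 + 99.33) = 99.33/(s + 101.5).
Time constant τ = 1/101.5 = 0.00985 s.

τ = 0.00985 s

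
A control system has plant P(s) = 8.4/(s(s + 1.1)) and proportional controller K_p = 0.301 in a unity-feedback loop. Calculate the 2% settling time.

T_s ≈ 7.27 s

Closed-loop characteristic equation: s² + 1.1s + 2.528 = 0, so ω_n = 1.59 rad/s and ζ = 1.1/(2·1.59) = 0.3459.
2% settling time T_s ≈ 4/(ζω_n) = 4/0.55 = 7.27 s.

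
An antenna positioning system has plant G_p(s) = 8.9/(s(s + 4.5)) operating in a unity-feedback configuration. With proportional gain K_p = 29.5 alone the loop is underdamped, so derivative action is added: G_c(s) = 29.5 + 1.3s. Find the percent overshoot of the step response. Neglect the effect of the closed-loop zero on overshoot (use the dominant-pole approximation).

16.6%

Forward path: (29.5 + 1.3s)·8.9/(s(s+4.5)). The closed-loop characteristic equation is s² + (4.5 + 8.9·1.3)s + 8.9·29.5 = 0.
That is s² + 16.07s + 262.6 = 0, so ω_n = 16.2 rad/s and ζ = 16.07/(2·16.2) = 0.4959.
%OS = 100·exp(−πζ/√(1−ζ²)) = 16.6%.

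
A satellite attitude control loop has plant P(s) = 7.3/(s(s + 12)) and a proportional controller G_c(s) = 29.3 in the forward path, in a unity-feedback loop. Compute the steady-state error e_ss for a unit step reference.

0

The open loop G_c(s)P(s) has a pole at the origin (type 1), so the static position error constant is infinite and e_ss = 1/(1+∞) = 0.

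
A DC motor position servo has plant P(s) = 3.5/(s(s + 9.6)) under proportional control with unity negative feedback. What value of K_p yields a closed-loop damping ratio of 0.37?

K_p = 48.1

Closed-loop characteristic equation: s² + 9.6s + K_p·3.5 = 0.
So ω_n = √(3.5K_p) and 2ζω_n = 9.6, giving ζ = 9.6/(2√(3.5K_p)).
Setting ζ = 0.37: √(3.5K_p) = 9.6/(2·0.37) = 12.97, so K_p = 168.3/3.5 = 48.1.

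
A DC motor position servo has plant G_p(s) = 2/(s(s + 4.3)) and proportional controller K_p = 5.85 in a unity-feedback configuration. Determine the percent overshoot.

Closed-loop characteristic equation: s² + 4.3s + 11.7 = 0, so ω_n = 3.421 rad/s and ζ = 4.3/(2·3.421) = 0.6286.
%OS = 100·exp(−πζ/√(1−ζ²)) = 100·exp(−π·0.6286/√0.6049) = 7.9%.

7.9%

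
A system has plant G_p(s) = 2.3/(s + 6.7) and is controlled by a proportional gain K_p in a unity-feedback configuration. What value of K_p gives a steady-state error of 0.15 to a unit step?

K_p = 16.5

For a type-0 loop with proportional control, e_ss = 1/(1 + K_p·G_p(0)).
G_p(0) = 0.3433. Require 1/(1 + K_p·0.3433) = 0.15, so 1 + 0.3433·K_p = 6.667.
K_p = (6.667 − 1)/0.3433 = 16.5.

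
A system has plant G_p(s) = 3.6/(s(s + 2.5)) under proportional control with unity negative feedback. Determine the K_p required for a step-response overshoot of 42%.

K_p = 6.13

From %OS = 100·exp(−πζ/√(1−ζ²)) = 42%, ζ = −ln(0.42)/√(π²+ln²(0.42)) = 0.2662.
Characteristic equation s² + 2.5s + 3.6K_p = 0 gives ζ = 2.5/(2√(3.6K_p)).
Setting ζ = 0.2662: √(3.6K_p) = 2.5/(2·0.2662) = 4.696, so K_p = 22.05/3.6 = 6.13.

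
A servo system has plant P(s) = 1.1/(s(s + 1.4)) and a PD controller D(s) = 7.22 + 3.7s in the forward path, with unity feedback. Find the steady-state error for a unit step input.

0

The open loop D(s)P(s) has a pole at the origin (type 1), so the static position error constant is infinite and e_ss = 1/(1+∞) = 0.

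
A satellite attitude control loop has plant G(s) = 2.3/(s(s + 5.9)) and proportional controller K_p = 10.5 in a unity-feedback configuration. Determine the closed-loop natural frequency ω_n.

With unity feedback the closed-loop characteristic equation is s² + 5.9s + 10.5·2.3 = s² + 5.9s + 24.15 = 0.
Matching s² + 2ζω_n s + ω_n²: ω_n = √24.15 = 4.914 rad/s and 2ζω_n = 5.9, so ζ = 5.9/(2·4.914) = 0.6.

ω_n = 4.91 rad/s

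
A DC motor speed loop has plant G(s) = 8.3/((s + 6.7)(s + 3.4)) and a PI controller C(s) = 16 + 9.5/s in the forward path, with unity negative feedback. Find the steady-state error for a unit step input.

0

The open loop C(s)G(s) has a pole at the origin (type 1), so the static position error constant is infinite and e_ss = 1/(1+∞) = 0.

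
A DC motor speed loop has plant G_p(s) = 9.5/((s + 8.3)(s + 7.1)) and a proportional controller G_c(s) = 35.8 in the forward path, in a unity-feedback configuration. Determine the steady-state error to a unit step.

0.148

The loop is type 0. Static position error constant K_pos = G_c(0)·G_p(0) = 35.8·0.1612 = 5.771.
Steady-state error to a unit step: e_ss = 1/(1+K_pos) = 1/6.771 = 0.148.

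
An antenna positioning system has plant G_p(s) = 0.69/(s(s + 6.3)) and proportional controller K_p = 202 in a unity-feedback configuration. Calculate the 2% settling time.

Closed-loop characteristic equation: s² + 6.3s + 139.4 = 0, so ω_n = 11.81 rad/s and ζ = 6.3/(2·11.81) = 0.2668.
2% settling time T_s ≈ 4/(ζω_n) = 4/3.15 = 1.27 s.

T_s ≈ 1.27 s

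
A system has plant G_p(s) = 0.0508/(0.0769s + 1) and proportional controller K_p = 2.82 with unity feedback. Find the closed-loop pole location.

s = -14.87

Closed loop: T(s) = K_p·G_p/(1+K_p·G_p) = 0.1433/(0.0769s + 1 + 0.1433), with pole at s = −(1 + 0.1433)/0.0769 = −14.87.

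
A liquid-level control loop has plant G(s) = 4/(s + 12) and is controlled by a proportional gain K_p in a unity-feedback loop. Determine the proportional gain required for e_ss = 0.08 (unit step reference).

K_p = 34.5

For a type-0 loop with proportional control, e_ss = 1/(1 + K_p·G(0)).
G(0) = 0.3333. Require 1/(1 + K_p·0.3333) = 0.08, so 1 + 0.3333·K_p = 12.5.
K_p = (12.5 − 1)/0.3333 = 34.5.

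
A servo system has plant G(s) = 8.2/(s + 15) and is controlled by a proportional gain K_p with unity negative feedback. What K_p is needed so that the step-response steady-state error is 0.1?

The loop is type 0, so e_ss(step) = 1/(1 + K_pos) with K_pos = K_p·G(0).
G(0) = 0.5467. Require 1/(1 + K_p·0.5467) = 0.1, so 1 + 0.5467·K_p = 10.
K_p = (10 − 1)/0.5467 = 16.5.

K_p = 16.5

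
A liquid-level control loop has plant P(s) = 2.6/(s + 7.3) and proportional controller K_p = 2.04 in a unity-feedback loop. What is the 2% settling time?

T_s ≈ 0.317 s

Closed-loop transfer function: T(s) = K_p·P(s)/(1 + K_p·P(s)) = 5.304/(s + 7.3 + 5.304) = 5.304/(s + 12.6).
Time constant τ = 1/12.6 = 0.07934 s, so the 2% settling time is about 4τ = 0.317 s.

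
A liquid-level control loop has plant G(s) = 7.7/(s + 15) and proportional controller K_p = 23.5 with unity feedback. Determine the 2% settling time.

T_s ≈ 0.0204 s

Closed-loop transfer function: T(s) = K_p·G(s)/(1 + K_p·G(s)) = 181/(s + 15 + 181) = 181/(s + 196).
Time constant τ = 1/196 = 0.005103 s, so the 2% settling time is about 4τ = 0.0204 s.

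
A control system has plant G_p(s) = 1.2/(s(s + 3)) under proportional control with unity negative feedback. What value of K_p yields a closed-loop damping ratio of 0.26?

K_p = 27.7

Closed-loop characteristic equation: s² + 3s + K_p·1.2 = 0.
So ω_n = √(1.2K_p) and 2ζω_n = 3, giving ζ = 3/(2√(1.2K_p)).
Setting ζ = 0.26: √(1.2K_p) = 3/(2·0.26) = 5.769, so K_p = 33.28/1.2 = 27.7.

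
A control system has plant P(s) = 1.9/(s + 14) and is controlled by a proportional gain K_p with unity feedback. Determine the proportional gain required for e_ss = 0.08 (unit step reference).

The loop is type 0, so e_ss(step) = 1/(1 + K_pos) with K_pos = K_p·P(0).
P(0) = 0.1357. Require 1/(1 + K_p·0.1357) = 0.08, so 1 + 0.1357·K_p = 12.5.
K_p = (12.5 − 1)/0.1357 = 84.7.

K_p = 84.7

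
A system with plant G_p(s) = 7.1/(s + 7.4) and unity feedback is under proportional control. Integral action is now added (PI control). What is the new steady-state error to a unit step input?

The integrator makes K_pos = lim_{s→0} C(s)G(s) infinite, so e_ss = 1/(1+K_pos) = 0.

0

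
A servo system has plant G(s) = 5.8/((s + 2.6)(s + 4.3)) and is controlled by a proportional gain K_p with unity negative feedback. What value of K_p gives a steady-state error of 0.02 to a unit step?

For a type-0 loop with proportional control, e_ss = 1/(1 + K_p·G(0)).
G(0) = 0.5188. Require 1/(1 + K_p·0.5188) = 0.02, so 1 + 0.5188·K_p = 50.
K_p = (50 − 1)/0.5188 = 94.5.

K_p = 94.5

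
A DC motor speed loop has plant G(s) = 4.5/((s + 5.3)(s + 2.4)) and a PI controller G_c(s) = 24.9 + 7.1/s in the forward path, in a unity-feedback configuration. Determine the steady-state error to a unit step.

The open loop G_c(s)G(s) has a pole at the origin (type 1), so the static position error constant is infinite and e_ss = 1/(1+∞) = 0.

0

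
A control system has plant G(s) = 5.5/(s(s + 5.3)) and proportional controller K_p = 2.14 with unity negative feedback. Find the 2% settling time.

T_s ≈ 1.51 s

The closed-loop denominator s² + 5.3s + 11.77 gives ω_n = √11.77 = 3.431 and ζ = 5.3/(2ω_n) = 0.7724.
2% settling time T_s ≈ 4/(ζω_n) = 4/2.65 = 1.51 s.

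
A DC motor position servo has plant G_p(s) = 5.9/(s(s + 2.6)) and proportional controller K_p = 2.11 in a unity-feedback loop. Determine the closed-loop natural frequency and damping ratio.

ω_n = 3.53 rad/s, ζ = 0.368

With unity feedback the closed-loop characteristic equation is s² + 2.6s + 2.11·5.9 = s² + 2.6s + 12.45 = 0.
So ω_n² = 12.45 ⇒ ω_n = 3.528 rad/s, and ζ = 2.6/(2ω_n) = 0.368.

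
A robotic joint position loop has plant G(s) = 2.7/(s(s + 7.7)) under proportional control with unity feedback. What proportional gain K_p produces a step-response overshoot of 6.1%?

K_p = 12.4

From %OS = 100·exp(−πζ/√(1−ζ²)) = 6.1%, ζ = −ln(0.061)/√(π²+ln²(0.061)) = 0.6649.
Characteristic equation s² + 7.7s + 2.7K_p = 0 gives ζ = 7.7/(2√(2.7K_p)).
Setting ζ = 0.6649: √(2.7K_p) = 7.7/(2·0.6649) = 5.79, so K_p = 33.52/2.7 = 12.4.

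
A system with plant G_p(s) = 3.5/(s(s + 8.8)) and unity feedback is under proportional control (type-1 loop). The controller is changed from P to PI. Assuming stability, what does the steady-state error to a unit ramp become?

0

The integrator raises the loop to type 2, so K_v → ∞ and e_ss to a ramp is zero.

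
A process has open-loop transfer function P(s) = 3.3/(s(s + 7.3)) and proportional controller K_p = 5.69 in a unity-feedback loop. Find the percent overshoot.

From 1 + K_pP(s) = 0: s² + 7.3s + 18.78 = 0 ⇒ ω_n = 4.333, ζ = 0.8423.
%OS = 100·exp(−πζ/√(1−ζ²)) = 100·exp(−π·0.8423/√0.2905) = 0.737%.

0.737%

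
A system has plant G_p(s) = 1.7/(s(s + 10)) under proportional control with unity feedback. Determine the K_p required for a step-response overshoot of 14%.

K_p = 52.3

From %OS = 100·exp(−πζ/√(1−ζ²)) = 14%, ζ = −ln(0.14)/√(π²+ln²(0.14)) = 0.5305.
Characteristic equation s² + 10s + 1.7K_p = 0 gives ζ = 10/(2√(1.7K_p)).
Setting ζ = 0.5305: √(1.7K_p) = 10/(2·0.5305) = 9.425, so K_p = 88.83/1.7 = 52.3.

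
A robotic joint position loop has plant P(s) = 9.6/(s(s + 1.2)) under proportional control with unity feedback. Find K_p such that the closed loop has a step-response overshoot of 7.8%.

From %OS = 100·exp(−πζ/√(1−ζ²)) = 7.8%, ζ = −ln(0.078)/√(π²+ln²(0.078)) = 0.6304.
Characteristic equation s² + 1.2s + 9.6K_p = 0 gives ζ = 1.2/(2√(9.6K_p)).
Setting ζ = 0.6304: √(9.6K_p) = 1.2/(2·0.6304) = 0.9518, so K_p = 0.906/9.6 = 0.0944.

K_p = 0.0944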